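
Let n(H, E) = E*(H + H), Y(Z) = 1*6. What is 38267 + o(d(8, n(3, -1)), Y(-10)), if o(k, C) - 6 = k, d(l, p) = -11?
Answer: 38262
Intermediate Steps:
Y(Z) = 6
n(H, E) = 2*E*H (n(H, E) = E*(2*H) = 2*E*H)
o(k, C) = 6 + k
38267 + o(d(8, n(3, -1)), Y(-10)) = 38267 + (6 - 11) = 38267 - 5 = 38262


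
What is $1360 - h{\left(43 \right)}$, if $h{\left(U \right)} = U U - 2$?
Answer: $-487$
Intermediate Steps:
$h{\left(U \right)} = -2 + U^{2}$ ($h{\left(U \right)} = U^{2} - 2 = -2 + U^{2}$)
$1360 - h{\left(43 \right)} = 1360 - \left(-2 + 43^{2}\right) = 1360 - \left(-2 + 1849\right) = 1360 - 1847 = -487$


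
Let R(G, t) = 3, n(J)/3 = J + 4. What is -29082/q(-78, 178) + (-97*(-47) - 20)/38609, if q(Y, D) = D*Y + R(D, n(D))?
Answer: 395277599/178643843 ≈ 2.2127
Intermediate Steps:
n(J) = 12 + 3*J (n(J) = 3*(J + 4) = 3*(4 + J) = 12 + 3*J)
q(Y, D) = 3 + D*Y (q(Y, D) = D*Y + 3 = 3 + D*Y)
-29082/q(-78, 178) + (-97*(-47) - 20)/38609 = -29082/(3 + 178*(-78)) + (-97*(-47) - 20)/38609 = -29082/(3 - 13884) + (4559 - 20)*(1/38609) = -29082/(-13881) + 4539*(1/38609) = -29082*(-1/13881) + 4539/38609 = 9694/4627 + 4539/38609 = 395277599/178643843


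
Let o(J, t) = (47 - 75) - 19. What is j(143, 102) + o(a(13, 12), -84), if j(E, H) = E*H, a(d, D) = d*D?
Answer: 14539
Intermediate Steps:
a(d, D) = D*d
o(J, t) = -47 (o(J, t) = -28 - 19 = -47)
j(143, 102) + o(a(13, 12), -84) = 143*102 - 47 = 14586 - 47 = 14539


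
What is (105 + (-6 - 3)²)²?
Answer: 34596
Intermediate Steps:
(105 + (-6 - 3)²)² = (105 + (-9)²)² = (105 + 81)² = 186² = 34596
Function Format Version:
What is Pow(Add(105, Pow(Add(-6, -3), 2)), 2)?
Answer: 34596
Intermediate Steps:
Pow(Add(105, Pow(Add(-6, -3), 2)), 2) = Pow(Add(105, Pow(-9, 2)), 2) = Pow(Add(105, 81), 2) = Pow(186, 2) = 34596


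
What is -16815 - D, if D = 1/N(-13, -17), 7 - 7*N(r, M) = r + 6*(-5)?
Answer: -840757/50 ≈ -16815.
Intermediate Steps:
N(r, M) = 37/7 - r/7 (N(r, M) = 1 - (r + 6*(-5))/7 = 1 - (r - 30)/7 = 1 - (-30 + r)/7 = 1 + (30/7 - r/7) = 37/7 - r/7)
D = 7/50 (D = 1/(37/7 - ⅐*(-13)) = 1/(37/7 + 13/7) = 1/(50/7) = 7/50 ≈ 0.14000)
-16815 - D = -16815 - 1*7/50 = -16815 - 7/50 = -840757/50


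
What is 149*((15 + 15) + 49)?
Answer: 11771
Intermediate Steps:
149*((15 + 15) + 49) = 149*(30 + 49) = 149*79 = 11771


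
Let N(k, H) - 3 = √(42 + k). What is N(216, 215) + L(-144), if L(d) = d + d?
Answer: -285 + √258 ≈ -268.94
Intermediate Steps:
N(k, H) = 3 + √(42 + k)
L(d) = 2*d
N(216, 215) + L(-144) = (3 + √(42 + 216)) + 2*(-144) = (3 + √258) - 288 = -285 + √258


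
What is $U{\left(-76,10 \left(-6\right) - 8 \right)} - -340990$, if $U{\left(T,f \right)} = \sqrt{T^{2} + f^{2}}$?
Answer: $340990 + 20 \sqrt{26} \approx 3.4109 \cdot 10^{5}$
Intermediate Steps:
$U{\left(-76,10 \left(-6\right) - 8 \right)} - -340990 = \sqrt{\left(-76\right)^{2} + \left(10 \left(-6\right) - 8\right)^{2}} - -340990 = \sqrt{5776 + \left(-60 - 8\right)^{2}} + 340990 = \sqrt{5776 + \left(-68\right)^{2}} + 340990 = \sqrt{5776 + 4624} + 340990 = \sqrt{10400} + 340990 = 20 \sqrt{26} + 340990 = 340990 + 20 \sqrt{26}$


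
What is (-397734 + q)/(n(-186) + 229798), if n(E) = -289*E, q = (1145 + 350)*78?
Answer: -70281/70888 ≈ -0.99144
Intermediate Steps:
q = 116610 (q = 1495*78 = 116610)
(-397734 + q)/(n(-186) + 229798) = (-397734 + 116610)/(-289*(-186) + 229798) = -281124/(53754 + 229798) = -281124/283552 = -281124*1/283552 = -70281/70888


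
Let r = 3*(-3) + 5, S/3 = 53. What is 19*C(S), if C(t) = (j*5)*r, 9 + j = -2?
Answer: 4180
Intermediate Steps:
j = -11 (j = -9 - 2 = -11)
S = 159 (S = 3*53 = 159)
r = -4 (r = -9 + 5 = -4)
C(t) = 220 (C(t) = -11*5*(-4) = -55*(-4) = 220)
19*C(S) = 19*220 = 4180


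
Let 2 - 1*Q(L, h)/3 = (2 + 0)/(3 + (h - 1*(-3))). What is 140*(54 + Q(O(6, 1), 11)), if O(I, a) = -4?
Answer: 141960/17 ≈ 8350.6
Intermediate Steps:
Q(L, h) = 6 - 6/(6 + h) (Q(L, h) = 6 - 3*(2 + 0)/(3 + (h - 1*(-3))) = 6 - 6/(3 + (h + 3)) = 6 - 6/(3 + (3 + h)) = 6 - 6/(6 + h))
140*(54 + Q(O(6, 1), 11)) = 140*(54 + 6*(5 + 11)/(6 + 11)) = 140*(54 + 6*16/17) = 140*(54 + 6*(1/17)*16) = 140*(54 + 96/17) = 140*(1014/17) = 141960/17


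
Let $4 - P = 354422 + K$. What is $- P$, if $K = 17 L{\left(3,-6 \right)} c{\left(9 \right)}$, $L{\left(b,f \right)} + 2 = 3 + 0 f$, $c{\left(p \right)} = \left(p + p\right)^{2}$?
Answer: $359926$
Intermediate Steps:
$c{\left(p \right)} = 4 p^{2}$ ($c{\left(p \right)} = \left(2 p\right)^{2} = 4 p^{2}$)
$L{\left(b,f \right)} = 1$ ($L{\left(b,f \right)} = -2 + \left(3 + 0 f\right) = -2 + \left(3 + 0\right) = -2 + 3 = 1$)
$K = 5508$ ($K = 17 \cdot 1 \cdot 4 \cdot 9^{2} = 17 \cdot 4 \cdot 81 = 17 \cdot 324 = 5508$)
$P = -359926$ ($P = 4 - \left(354422 + 5508\right) = 4 - 359930 = -359926$)
$- P = \left(-1\right) \left(-359926\right) = 359926$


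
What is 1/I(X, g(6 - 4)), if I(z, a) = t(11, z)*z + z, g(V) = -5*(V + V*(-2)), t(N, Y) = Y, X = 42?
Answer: 1/1806 ≈ 0.00055371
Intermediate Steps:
g(V) = 5*V (g(V) = -5*(V - 2*V) = -(-5)*V = 5*V)
I(z, a) = z + z² (I(z, a) = z*z + z = z² + z = z + z²)
1/I(X, g(6 - 4)) = 1/(42*(1 + 42)) = 1/(42*43) = 1/1806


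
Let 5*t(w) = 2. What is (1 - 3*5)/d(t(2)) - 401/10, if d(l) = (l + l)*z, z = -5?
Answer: -183/5 ≈ -36.600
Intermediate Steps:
t(w) = ⅖ (t(w) = (⅕)*2 = ⅖)
d(l) = -10*l (d(l) = (l + l)*(-5) = (2*l)*(-5) = -10*l)
(1 - 3*5)/d(t(2)) - 401/10 = (1 - 3*5)/((-10*⅖)) - 401/10 = (1 - 15)/(-4) - 401*⅒ = -14*(-¼) - 401/10 = 7/2 - 401/10 = -183/5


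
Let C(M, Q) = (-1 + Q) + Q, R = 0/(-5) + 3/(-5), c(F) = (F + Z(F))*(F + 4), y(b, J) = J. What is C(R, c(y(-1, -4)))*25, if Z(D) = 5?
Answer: -25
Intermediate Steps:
c(F) = (4 + F)*(5 + F) (c(F) = (F + 5)*(F + 4) = (5 + F)*(4 + F) = (4 + F)*(5 + F))
R = -⅗ (R = 0*(-⅕) + 3*(-⅕) = 0 - ⅗ = -⅗ ≈ -0.60000)
C(M, Q) = -1 + 2*Q
C(R, c(y(-1, -4)))*25 = (-1 + 2*(20 + (-4)² + 9*(-4)))*25 = (-1 + 2*(20 + 16 - 36))*25 = (-1 + 2*0)*25 = (-1 + 0)*25 = -1*25 = -25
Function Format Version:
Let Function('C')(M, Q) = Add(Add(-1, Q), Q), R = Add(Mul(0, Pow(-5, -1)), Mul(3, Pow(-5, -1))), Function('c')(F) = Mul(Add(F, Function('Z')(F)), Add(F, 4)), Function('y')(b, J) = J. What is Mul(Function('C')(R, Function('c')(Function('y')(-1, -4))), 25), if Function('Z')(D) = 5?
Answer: -25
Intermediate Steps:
Function('c')(F) = Mul(Add(4, F), Add(5, F)) (Function('c')(F) = Mul(Add(F, 5), Add(F, 4)) = Mul(Add(5, F), Add(4, F)) = Mul(Add(4, F), Add(5, F)))
R = Rational(-3, 5) (R = Add(Mul(0, Rational(-1, 5)), Mul(3, Rational(-1, 5))) = Add(0, Rational(-3, 5)) = Rational(-3, 5) ≈ -0.60000)
Function('C')(M, Q) = Add(-1, Mul(2, Q))
Mul(Function('C')(R, Function('c')(Function('y')(-1, -4))), 25) = Mul(Add(-1, Mul(2, Add(20, Pow(-4, 2), Mul(9, -4)))), 25) = Mul(Add(-1, Mul(2, Add(20, 16, -36))), 25) = Mul(Add(-1, Mul(2, 0)), 25) = Mul(Add(-1, 0), 25) = Mul(-1, 25) = -25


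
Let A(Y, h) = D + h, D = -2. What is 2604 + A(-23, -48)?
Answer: 2554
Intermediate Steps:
A(Y, h) = -2 + h
2604 + A(-23, -48) = 2604 + (-2 - 48) = 2604 - 50 = 2554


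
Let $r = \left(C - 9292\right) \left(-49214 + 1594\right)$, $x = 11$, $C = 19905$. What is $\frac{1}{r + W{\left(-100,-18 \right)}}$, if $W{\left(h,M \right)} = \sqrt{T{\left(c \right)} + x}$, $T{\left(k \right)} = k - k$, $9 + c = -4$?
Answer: $- \frac{505391060}{255420123527923589} - \frac{\sqrt{11}}{255420123527923589} \approx -1.9787 \cdot 10^{-9}$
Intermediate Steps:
$c = -13$ ($c = -9 - 4 = -13$)
$T{\left(k \right)} = 0$
$r = -505391060$ ($r = \left(19905 - 9292\right) \left(-49214 + 1594\right) = 10613 \left(-47620\right) = -505391060$)
$W{\left(h,M \right)} = \sqrt{11}$ ($W{\left(h,M \right)} = \sqrt{0 + 11} = \sqrt{11}$)
$\frac{1}{r + W{\left(-100,-18 \right)}} = \frac{1}{-505391060 + \sqrt{11}}$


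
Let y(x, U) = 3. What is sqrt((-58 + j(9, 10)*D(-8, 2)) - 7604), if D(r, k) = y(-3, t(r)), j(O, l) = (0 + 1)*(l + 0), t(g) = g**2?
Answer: 12*I*sqrt(53) ≈ 87.361*I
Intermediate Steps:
j(O, l) = l (j(O, l) = 1*l = l)
D(r, k) = 3
sqrt((-58 + j(9, 10)*D(-8, 2)) - 7604) = sqrt((-58 + 10*3) - 7604) = sqrt((-58 + 30) - 7604) = sqrt(-28 - 7604) = sqrt(-7632) = 12*I*sqrt(53)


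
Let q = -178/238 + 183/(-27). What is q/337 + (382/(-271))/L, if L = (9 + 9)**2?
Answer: -46976353/1760601906 ≈ -0.026682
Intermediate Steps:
L = 324 (L = 18**2 = 324)
q = -8060/1071 (q = -178*1/238 + 183*(-1/27) = -89/119 - 61/9 = -8060/1071 ≈ -7.5257)
q/337 + (382/(-271))/L = -8060/1071/337 + (382/(-271))/324 = -8060/1071*1/337 + (382*(-1/271))*(1/324) = -8060/360927 - 382/271*1/324 = -8060/360927 - 191/43902 = -46976353/1760601906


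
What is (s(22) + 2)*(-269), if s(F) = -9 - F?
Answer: 7801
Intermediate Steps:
(s(22) + 2)*(-269) = ((-9 - 1*22) + 2)*(-269) = ((-9 - 22) + 2)*(-269) = (-31 + 2)*(-269) = -29*(-269) = 7801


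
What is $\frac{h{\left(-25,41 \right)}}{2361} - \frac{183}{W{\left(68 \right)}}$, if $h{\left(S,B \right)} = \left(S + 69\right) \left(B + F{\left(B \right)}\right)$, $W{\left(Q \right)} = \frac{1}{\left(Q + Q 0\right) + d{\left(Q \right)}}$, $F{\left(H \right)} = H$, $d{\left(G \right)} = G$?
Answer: $- \frac{58756960}{2361} \approx -24886.0$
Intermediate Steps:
$W{\left(Q \right)} = \frac{1}{2 Q}$ ($W{\left(Q \right)} = \frac{1}{\left(Q + Q 0\right) + Q} = \frac{1}{\left(Q + 0\right) + Q} = \frac{1}{Q + Q} = \frac{1}{2 Q}$)
$h{\left(S,B \right)} = 2 B \left(69 + S\right)$ ($h{\left(S,B \right)} = \left(S + 69\right) \left(B + B\right) = \left(69 + S\right) 2 B = 2 B \left(69 + S\right)$)
$\frac{h{\left(-25,41 \right)}}{2361} - \frac{183}{W{\left(68 \right)}} = \frac{2 \cdot 41 \left(69 - 25\right)}{2361} - \frac{183}{\frac{1}{2} \cdot \frac{1}{68}} = 2 \cdot 41 \cdot 44 \cdot \frac{1}{2361} - \frac{183}{\frac{1}{2} \cdot \frac{1}{68}} = 3608 \cdot \frac{1}{2361} - 183 \frac{1}{\frac{1}{136}} = \frac{3608}{2361} - 24888 = - \frac{58756960}{2361}$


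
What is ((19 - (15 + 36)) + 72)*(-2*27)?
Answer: -2160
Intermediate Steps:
((19 - (15 + 36)) + 72)*(-2*27) = ((19 - 1*51) + 72)*(-54) = ((19 - 51) + 72)*(-54) = (-32 + 72)*(-54) = 40*(-54) = -2160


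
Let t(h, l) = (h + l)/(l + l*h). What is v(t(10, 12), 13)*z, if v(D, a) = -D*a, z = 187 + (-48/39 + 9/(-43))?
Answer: -17288/43 ≈ -402.05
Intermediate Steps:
t(h, l) = (h + l)/(l + h*l)
z = 103728/559 (z = 187 + (-48*1/39 + 9*(-1/43)) = 187 + (-16/13 - 9/43) = 187 - 805/559 = 103728/559 ≈ 185.56)
v(D, a) = -D*a
v(t(10, 12), 13)*z = -1*(10 + 12)/(12*(1 + 10))*13*(103728/559) = -1*(1/12)*22/11*13*(103728/559) = -1*(1/12)*(1/11)*22*13*(103728/559) = -1*1/6*13*(103728/559) = -13/6*103728/559 = -17288/43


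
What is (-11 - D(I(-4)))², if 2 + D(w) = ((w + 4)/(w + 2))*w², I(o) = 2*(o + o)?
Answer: 2556801/49 ≈ 52180.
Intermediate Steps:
I(o) = 4*o (I(o) = 2*(2*o) = 4*o)
D(w) = -2 + w²*(4 + w)/(2 + w) (D(w) = -2 + ((w + 4)/(w + 2))*w² = -2 + ((4 + w)/(2 + w))*w² = -2 + w²*(4 + w)/(2 + w))
(-11 - D(I(-4)))² = (-11 - (-4 + (4*(-4))³ - 8*(-4) + 4*(4*(-4))²)/(2 + 4*(-4)))² = (-11 - (-4 + (-16)³ - 2*(-16) + 4*(-16)²)/(2 - 16))² = (-11 - (-4 - 4096 + 32 + 4*256)/(-14))² = (-11 - (-1)*(-4 - 4096 + 32 + 1024)/14)² = (-11 - (-1)*(-3044)/14)² = (-11 - 1*1522/7)² = (-11 - 1522/7)² = (-1599/7)² = 2556801/49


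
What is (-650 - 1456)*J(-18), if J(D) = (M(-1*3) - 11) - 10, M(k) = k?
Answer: 50544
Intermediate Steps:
J(D) = -24 (J(D) = (-1*3 - 11) - 10 = (-3 - 11) - 10 = -14 - 10 = -24)
(-650 - 1456)*J(-18) = (-650 - 1456)*(-24) = -2106*(-24) = 50544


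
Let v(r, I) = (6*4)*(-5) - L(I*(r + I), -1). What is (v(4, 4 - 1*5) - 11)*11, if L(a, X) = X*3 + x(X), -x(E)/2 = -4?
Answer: -1496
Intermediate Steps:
x(E) = 8 (x(E) = -2*(-4) = 8)
L(a, X) = 8 + 3*X (L(a, X) = X*3 + 8 = 3*X + 8 = 8 + 3*X)
v(r, I) = -125 (v(r, I) = (6*4)*(-5) - (8 + 3*(-1)) = 24*(-5) - (8 - 3) = -120 - 1*5 = -120 - 5 = -125)
(v(4, 4 - 1*5) - 11)*11 = (-125 - 11)*11 = -136*11 = -1496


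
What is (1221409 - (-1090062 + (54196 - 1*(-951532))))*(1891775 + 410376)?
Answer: 3006017553193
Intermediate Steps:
(1221409 - (-1090062 + (54196 - 1*(-951532))))*(1891775 + 410376) = (1221409 - (-1090062 + (54196 + 951532)))*2302151 = (1221409 - (-1090062 + 1005728))*2302151 = (1221409 - 1*(-84334))*2302151 = (1221409 + 84334)*2302151 = 1305743*2302151 = 3006017553193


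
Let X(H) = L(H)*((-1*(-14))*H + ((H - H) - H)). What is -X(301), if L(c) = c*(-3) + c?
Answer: 2355626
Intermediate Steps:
L(c) = -2*c (L(c) = -3*c + c = -2*c)
X(H) = -26*H² (X(H) = (-2*H)*((-1*(-14))*H + ((H - H) - H)) = (-2*H)*(14*H + (0 - H)) = (-2*H)*(14*H - H) = (-2*H)*(13*H) = -26*H²)
-X(301) = -(-26)*301² = -(-26)*90601 = -1*(-2355626) = 2355626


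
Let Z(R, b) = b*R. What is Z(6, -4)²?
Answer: 576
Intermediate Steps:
Z(R, b) = R*b
Z(6, -4)² = (6*(-4))² = (-24)² = 576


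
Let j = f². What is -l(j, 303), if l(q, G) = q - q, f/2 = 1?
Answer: 0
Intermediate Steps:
f = 2 (f = 2*1 = 2)
j = 4 (j = 2² = 4)
l(q, G) = 0
-l(j, 303) = -1*0 = 0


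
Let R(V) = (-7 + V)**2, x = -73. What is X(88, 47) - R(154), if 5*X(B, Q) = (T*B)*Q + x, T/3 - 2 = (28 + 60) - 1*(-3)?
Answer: 1045826/5 ≈ 2.0917e+5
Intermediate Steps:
T = 279 (T = 6 + 3*((28 + 60) - 1*(-3)) = 6 + 3*(88 + 3) = 6 + 3*91 = 6 + 273 = 279)
X(B, Q) = -73/5 + 279*B*Q/5 (X(B, Q) = ((279*B)*Q - 73)/5 = (279*B*Q - 73)/5 = (-73 + 279*B*Q)/5 = -73/5 + 279*B*Q/5)
X(88, 47) - R(154) = (-73/5 + (279/5)*88*47) - (-7 + 154)**2 = (-73/5 + 1153944/5) - 1*147**2 = 1153871/5 - 1*21609 = 1153871/5 - 21609 = 1045826/5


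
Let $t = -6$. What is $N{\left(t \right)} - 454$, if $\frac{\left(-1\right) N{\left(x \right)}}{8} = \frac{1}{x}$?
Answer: $- \frac{1358}{3} \approx -452.67$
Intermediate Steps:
$N{\left(x \right)} = - \frac{8}{x}$
$N{\left(t \right)} - 454 = - \frac{8}{-6} - 454 = \left(-8\right) \left(- \frac{1}{6}\right) - 454 = \frac{4}{3} - 454 = - \frac{1358}{3}$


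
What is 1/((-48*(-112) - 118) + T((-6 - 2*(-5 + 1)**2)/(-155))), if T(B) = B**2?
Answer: 24025/126324894 ≈ 0.00019018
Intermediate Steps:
1/((-48*(-112) - 118) + T((-6 - 2*(-5 + 1)**2)/(-155))) = 1/((-48*(-112) - 118) + ((-6 - 2*(-5 + 1)**2)/(-155))**2) = 1/((5376 - 118) + ((-6 - 2*(-4)**2)*(-1/155))**2) = 1/(5258 + ((-6 - 2*16)*(-1/155))**2) = 1/(5258 + ((-6 - 32)*(-1/155))**2) = 1/(5258 + (-38*(-1/155))**2) = 1/(5258 + (38/155)**2) = 1/(5258 + 1444/24025) = 1/(126324894/24025) = 24025/126324894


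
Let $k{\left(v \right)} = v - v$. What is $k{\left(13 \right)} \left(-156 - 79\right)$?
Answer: $0$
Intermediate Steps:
$k{\left(v \right)} = 0$
$k{\left(13 \right)} \left(-156 - 79\right) = 0 \left(-156 - 79\right) = 0 \left(-235\right) = 0$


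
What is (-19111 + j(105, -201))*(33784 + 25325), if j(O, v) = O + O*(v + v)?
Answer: -3618416544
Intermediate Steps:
j(O, v) = O + 2*O*v (j(O, v) = O + O*(2*v) = O + 2*O*v)
(-19111 + j(105, -201))*(33784 + 25325) = (-19111 + 105*(1 + 2*(-201)))*(33784 + 25325) = (-19111 + 105*(1 - 402))*59109 = (-19111 + 105*(-401))*59109 = (-19111 - 42105)*59109 = -61216*59109 = -3618416544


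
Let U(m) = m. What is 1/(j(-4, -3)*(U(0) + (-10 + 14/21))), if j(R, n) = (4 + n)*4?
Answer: -3/112 ≈ -0.026786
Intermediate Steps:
j(R, n) = 16 + 4*n
1/(j(-4, -3)*(U(0) + (-10 + 14/21))) = 1/((16 + 4*(-3))*(0 + (-10 + 14/21))) = 1/((16 - 12)*(0 + (-10 + 14*(1/21)))) = 1/(4*(0 + (-10 + ⅔))) = 1/(4*(0 - 28/3)) = 1/(4*(-28/3)) = 1/(-112/3) = -3/112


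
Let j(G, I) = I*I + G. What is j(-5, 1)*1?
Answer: -4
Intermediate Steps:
j(G, I) = G + I**2 (j(G, I) = I**2 + G = G + I**2)
j(-5, 1)*1 = (-5 + 1**2)*1 = (-5 + 1)*1 = -4*1 = -4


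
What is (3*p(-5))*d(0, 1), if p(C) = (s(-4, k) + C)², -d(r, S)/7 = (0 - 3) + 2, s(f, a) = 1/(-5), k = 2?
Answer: 14196/25 ≈ 567.84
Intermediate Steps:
s(f, a) = -⅕
d(r, S) = 7 (d(r, S) = -7*((0 - 3) + 2) = -7*(-3 + 2) = -7*(-1) = 7)
p(C) = (-⅕ + C)²
(3*p(-5))*d(0, 1) = (3*((-1 + 5*(-5))²/25))*7 = (3*((-1 - 25)²/25))*7 = (3*((1/25)*(-26)²))*7 = (3*((1/25)*676))*7 = (3*(676/25))*7 = (2028/25)*7 = 14196/25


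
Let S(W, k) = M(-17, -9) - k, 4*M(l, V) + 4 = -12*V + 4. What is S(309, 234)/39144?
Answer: -69/13048 ≈ -0.0052882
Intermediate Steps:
M(l, V) = -3*V (M(l, V) = -1 + (-12*V + 4)/4 = -1 + (4 - 12*V)/4 = -1 + (1 - 3*V) = -3*V)
S(W, k) = 27 - k (S(W, k) = -3*(-9) - k = 27 - k)
S(309, 234)/39144 = (27 - 1*234)/39144 = (27 - 234)*(1/39144) = -207*1/39144 = -69/13048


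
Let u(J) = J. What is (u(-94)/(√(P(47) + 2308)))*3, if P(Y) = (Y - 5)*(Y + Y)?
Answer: -141*√391/782 ≈ -3.5653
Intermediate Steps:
P(Y) = 2*Y*(-5 + Y) (P(Y) = (-5 + Y)*(2*Y) = 2*Y*(-5 + Y))
(u(-94)/(√(P(47) + 2308)))*3 = -94/√(2*47*(-5 + 47) + 2308)*3 = -94/√(2*47*42 + 2308)*3 = -94/√(3948 + 2308)*3 = -94*√391/1564*3 = -47*√391/782*3 = -141*√391/782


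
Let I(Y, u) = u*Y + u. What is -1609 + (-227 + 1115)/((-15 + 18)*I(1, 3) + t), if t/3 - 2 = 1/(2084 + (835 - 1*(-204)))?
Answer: -39276457/24985 ≈ -1572.0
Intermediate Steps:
I(Y, u) = u + Y*u (I(Y, u) = Y*u + u = u + Y*u)
t = 6247/1041 (t = 6 + 3/(2084 + (835 - 1*(-204))) = 6 + 3/(2084 + (835 + 204)) = 6 + 3/(2084 + 1039) = 6 + 3/3123 = 6 + 3*(1/3123) = 6 + 1/1041 = 6247/1041 ≈ 6.0010)
-1609 + (-227 + 1115)/((-15 + 18)*I(1, 3) + t) = -1609 + (-227 + 1115)/((-15 + 18)*(3*(1 + 1)) + 6247/1041) = -1609 + 888/(3*(3*2) + 6247/1041) = -1609 + 888/(3*6 + 6247/1041) = -1609 + 888/(18 + 6247/1041) = -1609 + 888/(24985/1041) = -1609 + 888*(1041/24985) = -1609 + 924408/24985 = -39276457/24985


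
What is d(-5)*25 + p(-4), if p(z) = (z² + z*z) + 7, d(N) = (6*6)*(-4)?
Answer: -3561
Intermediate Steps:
d(N) = -144 (d(N) = 36*(-4) = -144)
p(z) = 7 + 2*z² (p(z) = (z² + z²) + 7 = 2*z² + 7 = 7 + 2*z²)
d(-5)*25 + p(-4) = -144*25 + (7 + 2*(-4)²) = -3600 + (7 + 2*16) = -3600 + (7 + 32) = -3600 + 39 = -3561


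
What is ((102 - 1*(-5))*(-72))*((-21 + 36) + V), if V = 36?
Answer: -392904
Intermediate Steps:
((102 - 1*(-5))*(-72))*((-21 + 36) + V) = ((102 - 1*(-5))*(-72))*((-21 + 36) + 36) = ((102 + 5)*(-72))*(15 + 36) = (107*(-72))*51 = -7704*51 = -392904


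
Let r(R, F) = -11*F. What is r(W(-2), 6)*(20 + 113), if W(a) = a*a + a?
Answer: -8778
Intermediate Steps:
W(a) = a + a² (W(a) = a² + a = a + a²)
r(W(-2), 6)*(20 + 113) = (-11*6)*(20 + 113) = -66*133 = -8778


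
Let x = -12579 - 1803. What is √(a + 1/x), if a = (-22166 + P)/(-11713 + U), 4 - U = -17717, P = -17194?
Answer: I*√84919163698718/3600294 ≈ 2.5596*I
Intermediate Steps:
U = 17721 (U = 4 - 1*(-17717) = 4 + 17717 = 17721)
x = -14382
a = -4920/751 (a = (-22166 - 17194)/(-11713 + 17721) = -39360/6008 = -39360*1/6008 = -4920/751 ≈ -6.5513)
√(a + 1/x) = √(-4920/751 + 1/(-14382)) = √(-4920/751 - 1/14382) = √(-70760191/10800882) = I*√84919163698718/3600294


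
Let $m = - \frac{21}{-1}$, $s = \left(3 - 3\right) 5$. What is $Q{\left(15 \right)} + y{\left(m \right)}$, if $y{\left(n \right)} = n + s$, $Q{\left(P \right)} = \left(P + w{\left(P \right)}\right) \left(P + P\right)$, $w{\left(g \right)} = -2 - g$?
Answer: $-39$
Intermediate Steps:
$Q{\left(P \right)} = - 4 P$ ($Q{\left(P \right)} = \left(P - \left(2 + P\right)\right) \left(P + P\right) = - 2 \cdot 2 P = - 4 P$)
$s = 0$ ($s = 0 \cdot 5 = 0$)
$m = 21$ ($m = \left(-21\right) \left(-1\right) = 21$)
$y{\left(n \right)} = n$ ($y{\left(n \right)} = n + 0 = n$)
$Q{\left(15 \right)} + y{\left(m \right)} = \left(-4\right) 15 + 21 = -60 + 21 = -39$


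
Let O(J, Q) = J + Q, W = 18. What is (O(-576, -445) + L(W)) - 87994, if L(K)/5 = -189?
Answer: -89960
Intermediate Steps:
L(K) = -945 (L(K) = 5*(-189) = -945)
(O(-576, -445) + L(W)) - 87994 = ((-576 - 445) - 945) - 87994 = (-1021 - 945) - 87994 = -1966 - 87994 = -89960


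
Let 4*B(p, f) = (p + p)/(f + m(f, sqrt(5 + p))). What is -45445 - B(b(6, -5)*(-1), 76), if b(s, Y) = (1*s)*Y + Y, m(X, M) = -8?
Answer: -6180555/136 ≈ -45445.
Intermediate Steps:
b(s, Y) = Y + Y*s (b(s, Y) = s*Y + Y = Y*s + Y = Y + Y*s)
B(p, f) = p/(2*(-8 + f)) (B(p, f) = ((p + p)/(f - 8))/4 = ((2*p)/(-8 + f))/4 = (2*p/(-8 + f))/4 = p/(2*(-8 + f)))
-45445 - B(b(6, -5)*(-1), 76) = -45445 - -5*(1 + 6)*(-1)/(2*(-8 + 76)) = -45445 - -5*7*(-1)/(2*68) = -45445 - (-35*(-1))/(2*68) = -45445 - 35/(2*68) = -45445 - 1*35/136 = -45445 - 35/136 = -6180555/136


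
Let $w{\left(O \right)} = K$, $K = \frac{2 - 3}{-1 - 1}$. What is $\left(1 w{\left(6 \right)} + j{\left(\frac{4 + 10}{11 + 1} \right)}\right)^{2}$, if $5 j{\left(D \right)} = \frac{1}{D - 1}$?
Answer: $\frac{289}{100} \approx 2.89$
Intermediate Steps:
$K = \frac{1}{2}$ ($K = - \frac{1}{-2} = \left(-1\right) \left(- \frac{1}{2}\right) = \frac{1}{2} \approx 0.5$)
$w{\left(O \right)} = \frac{1}{2}$
$j{\left(D \right)} = \frac{1}{5 \left(-1 + D\right)}$ ($j{\left(D \right)} = \frac{1}{5 \left(D - 1\right)} = \frac{1}{5 \left(-1 + D\right)}$)
$\left(1 w{\left(6 \right)} + j{\left(\frac{4 + 10}{11 + 1} \right)}\right)^{2} = \left(1 \cdot \frac{1}{2} + \frac{1}{5 \left(-1 + \frac{4 + 10}{11 + 1}\right)}\right)^{2} = \left(\frac{1}{2} + \frac{1}{5 \left(-1 + \frac{14}{12}\right)}\right)^{2} = \left(\frac{1}{2} + \frac{1}{5 \left(-1 + 14 \cdot \frac{1}{12}\right)}\right)^{2} = \left(\frac{1}{2} + \frac{1}{5 \left(-1 + \frac{7}{6}\right)}\right)^{2} = \left(\frac{1}{2} + \frac{\frac{1}{\frac{1}{6}}}{5}\right)^{2} = \left(\frac{1}{2} + \frac{1}{5} \cdot 6\right)^{2} = \left(\frac{1}{2} + \frac{6}{5}\right)^{2} = \left(\frac{17}{10}\right)^{2} = \frac{289}{100}$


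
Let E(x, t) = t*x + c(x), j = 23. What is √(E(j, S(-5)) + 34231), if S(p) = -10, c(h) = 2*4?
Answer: √34009 ≈ 184.42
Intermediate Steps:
c(h) = 8
E(x, t) = 8 + t*x (E(x, t) = t*x + 8 = 8 + t*x)
√(E(j, S(-5)) + 34231) = √((8 - 10*23) + 34231) = √((8 - 230) + 34231) = √(-222 + 34231) = √34009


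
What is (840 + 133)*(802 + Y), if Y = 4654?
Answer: 5308688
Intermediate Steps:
(840 + 133)*(802 + Y) = (840 + 133)*(802 + 4654) = 973*5456 = 5308688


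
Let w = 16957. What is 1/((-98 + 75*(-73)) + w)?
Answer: 1/11384 ≈ 8.7843e-5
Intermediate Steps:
1/((-98 + 75*(-73)) + w) = 1/((-98 + 75*(-73)) + 16957) = 1/((-98 - 5475) + 16957) = 1/(-5573 + 16957) = 1/11384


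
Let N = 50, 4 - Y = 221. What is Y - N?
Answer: -267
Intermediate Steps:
Y = -217 (Y = 4 - 1*221 = 4 - 221 = -217)
Y - N = -217 - 1*50 = -217 - 50 = -267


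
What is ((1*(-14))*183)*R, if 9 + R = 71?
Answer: -158844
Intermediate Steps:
R = 62 (R = -9 + 71 = 62)
((1*(-14))*183)*R = ((1*(-14))*183)*62 = -14*183*62 = -2562*62 = -158844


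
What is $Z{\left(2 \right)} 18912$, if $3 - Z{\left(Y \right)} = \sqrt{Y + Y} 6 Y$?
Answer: $-397152$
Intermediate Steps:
$Z{\left(Y \right)} = 3 - 6 \sqrt{2} Y^{\frac{3}{2}}$ ($Z{\left(Y \right)} = 3 - \sqrt{Y + Y} 6 Y = 3 - \sqrt{2 Y} 6 Y = 3 - \sqrt{2} \sqrt{Y} 6 Y = 3 - 6 \sqrt{2} \sqrt{Y} Y = 3 - 6 \sqrt{2} Y^{\frac{3}{2}}$)
$Z{\left(2 \right)} 18912 = \left(3 - 6 \sqrt{2} \cdot 2^{\frac{3}{2}}\right) 18912 = \left(3 - 6 \sqrt{2} \cdot 2 \sqrt{2}\right) 18912 = \left(3 - 24\right) 18912 = \left(-21\right) 18912 = -397152$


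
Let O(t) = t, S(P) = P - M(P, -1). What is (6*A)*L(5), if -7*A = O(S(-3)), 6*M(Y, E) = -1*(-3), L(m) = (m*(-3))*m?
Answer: -225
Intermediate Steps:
L(m) = -3*m**2 (L(m) = (-3*m)*m = -3*m**2)
M(Y, E) = 1/2 (M(Y, E) = (-1*(-3))/6 = (1/6)*3 = 1/2)
S(P) = -1/2 + P (S(P) = P - 1*1/2 = P - 1/2 = -1/2 + P)
A = 1/2 (A = -(-1/2 - 3)/7 = -1/7*(-7/2) = 1/2 ≈ 0.50000)
(6*A)*L(5) = (6*(1/2))*(-3*5**2) = 3*(-3*25) = 3*(-75) = -225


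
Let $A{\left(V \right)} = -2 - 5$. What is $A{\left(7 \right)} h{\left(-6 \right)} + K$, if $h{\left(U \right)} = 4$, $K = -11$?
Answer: $-39$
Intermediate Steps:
$A{\left(V \right)} = -7$
$A{\left(7 \right)} h{\left(-6 \right)} + K = \left(-7\right) 4 - 11 = -28 - 11 = -39$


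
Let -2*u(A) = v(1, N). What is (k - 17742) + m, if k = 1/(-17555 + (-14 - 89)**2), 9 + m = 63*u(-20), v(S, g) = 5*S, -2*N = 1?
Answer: -62196221/3473 ≈ -17909.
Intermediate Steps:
N = -1/2 (N = -1/2*1 = -1/2 ≈ -0.50000)
u(A) = -5/2
m = -333/2 (m = -9 + 63*(-5/2) = -9 - 315/2 = -333/2 ≈ -166.50)
k = -1/6946 (k = 1/(-17555 + (-103)**2) = 1/(-17555 + 10609) = 1/(-6946) = -1/6946 ≈ -0.00014397)
(k - 17742) + m = (-1/6946 - 17742) - 333/2 = -123235933/6946 - 333/2 = -62196221/3473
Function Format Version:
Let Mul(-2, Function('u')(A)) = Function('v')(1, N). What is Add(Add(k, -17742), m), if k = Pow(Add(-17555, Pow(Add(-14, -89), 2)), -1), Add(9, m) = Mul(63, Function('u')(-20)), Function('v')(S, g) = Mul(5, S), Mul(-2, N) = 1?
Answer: Rational(-62196221, 3473) ≈ -17909.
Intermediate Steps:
N = Rational(-1, 2) (N = Mul(Rational(-1, 2), 1) = Rational(-1, 2) ≈ -0.50000)
Function('u')(A) = Rational(-5, 2) (Function('u')(A) = Mul(Rational(-1, 2), Mul(5, 1)) = Mul(Rational(-1, 2), 5) = Rational(-5, 2))
m = Rational(-333, 2) (m = Add(-9, Mul(63, Rational(-5, 2))) = Add(-9, Rational(-315, 2)) = Rational(-333, 2) ≈ -166.50)
k = Rational(-1, 6946) (k = Pow(Add(-17555, Pow(-103, 2)), -1) = Pow(Add(-17555, 10609), -1) = Pow(-6946, -1) = Rational(-1, 6946) ≈ -0.00014397)
Add(Add(k, -17742), m) = Add(Add(Rational(-1, 6946), -17742), Rational(-333, 2)) = Add(Rational(-123235933, 6946), Rational(-333, 2)) = Rational(-62196221, 3473)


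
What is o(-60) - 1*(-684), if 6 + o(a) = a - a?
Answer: 678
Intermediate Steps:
o(a) = -6 (o(a) = -6 + (a - a) = -6 + 0 = -6)
o(-60) - 1*(-684) = -6 - 1*(-684) = -6 + 684 = 678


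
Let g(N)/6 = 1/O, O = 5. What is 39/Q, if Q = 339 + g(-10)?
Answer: 65/567 ≈ 0.11464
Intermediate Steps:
g(N) = 6/5
Q = 1701/5 (Q = 339 + 6/5 = 1701/5 ≈ 340.20)
39/Q = 39/(1701/5) = 39*(5/1701) = 65/567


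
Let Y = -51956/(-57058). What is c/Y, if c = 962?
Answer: 13722449/12989 ≈ 1056.5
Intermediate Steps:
Y = 25978/28529 (Y = -51956*(-1/57058) = 25978/28529 ≈ 0.91058)
c/Y = 962/(25978/28529) = 962*(28529/25978) = 13722449/12989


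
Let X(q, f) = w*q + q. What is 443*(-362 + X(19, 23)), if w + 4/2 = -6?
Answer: -219285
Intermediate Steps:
w = -8 (w = -2 - 6 = -8)
X(q, f) = -7*q (X(q, f) = -8*q + q = -7*q)
443*(-362 + X(19, 23)) = 443*(-362 - 7*19) = 443*(-362 - 133) = 443*(-495) = -219285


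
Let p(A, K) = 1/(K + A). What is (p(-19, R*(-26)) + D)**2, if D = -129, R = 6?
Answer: 509675776/30625 ≈ 16642.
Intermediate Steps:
p(A, K) = 1/(A + K)
(p(-19, R*(-26)) + D)**2 = (1/(-19 + 6*(-26)) - 129)**2 = (1/(-19 - 156) - 129)**2 = (1/(-175) - 129)**2 = (-1/175 - 129)**2 = (-22576/175)**2 = 509675776/30625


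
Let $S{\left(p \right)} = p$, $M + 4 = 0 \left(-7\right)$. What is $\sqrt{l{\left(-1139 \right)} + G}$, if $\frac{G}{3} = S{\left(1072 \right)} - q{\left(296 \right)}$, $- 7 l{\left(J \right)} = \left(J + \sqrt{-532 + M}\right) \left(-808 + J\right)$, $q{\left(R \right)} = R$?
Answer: $\frac{\sqrt{-15409359 + 27258 i \sqrt{134}}}{7} \approx 5.7412 + 560.81 i$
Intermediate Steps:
$M = -4$ ($M = -4 + 0 \left(-7\right) = -4 + 0 = -4$)
$l{\left(J \right)} = - \frac{\left(-808 + J\right) \left(J + 2 i \sqrt{134}\right)}{7}$ ($l{\left(J \right)} = - \frac{\left(J + \sqrt{-532 - 4}\right) \left(-808 + J\right)}{7} = - \frac{\left(J + \sqrt{-536}\right) \left(-808 + J\right)}{7} = - \frac{\left(J + 2 i \sqrt{134}\right) \left(-808 + J\right)}{7} = - \frac{\left(-808 + J\right) \left(J + 2 i \sqrt{134}\right)}{7}$)
$G = 2328$ ($G = 3 \left(1072 - 296\right) = 3 \cdot 776 = 2328$)
$\sqrt{l{\left(-1139 \right)} + G} = \sqrt{\left(- \frac{\left(-1139\right)^{2}}{7} + \frac{808}{7} \left(-1139\right) + \frac{1616 i \sqrt{134}}{7} - \frac{2}{7} i \left(-1139\right) \sqrt{134}\right) + 2328} = \sqrt{\left(\left(- \frac{1}{7}\right) 1297321 - \frac{920312}{7} + \frac{1616 i \sqrt{134}}{7} + \frac{2278 i \sqrt{134}}{7}\right) + 2328} = \sqrt{\left(- \frac{1297321}{7} - \frac{920312}{7} + \frac{1616 i \sqrt{134}}{7} + \frac{2278 i \sqrt{134}}{7}\right) + 2328} = \sqrt{\left(- \frac{2217633}{7} + \frac{3894 i \sqrt{134}}{7}\right) + 2328} = \sqrt{- \frac{2201337}{7} + \frac{3894 i \sqrt{134}}{7}}$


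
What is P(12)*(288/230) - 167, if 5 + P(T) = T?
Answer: -18197/115 ≈ -158.23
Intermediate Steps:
P(T) = -5 + T
P(12)*(288/230) - 167 = (-5 + 12)*(288/230) - 167 = 7*(288*(1/230)) - 167 = 7*(144/115) - 167 = 1008/115 - 167 = -18197/115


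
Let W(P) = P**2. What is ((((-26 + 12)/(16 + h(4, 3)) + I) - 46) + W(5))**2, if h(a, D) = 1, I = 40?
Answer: 95481/289 ≈ 330.38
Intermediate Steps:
((((-26 + 12)/(16 + h(4, 3)) + I) - 46) + W(5))**2 = ((((-26 + 12)/(16 + 1) + 40) - 46) + 5**2)**2 = (((-14/17 + 40) - 46) + 25)**2 = ((666/17 - 46) + 25)**2 = (-116/17 + 25)**2 = (309/17)**2 = 95481/289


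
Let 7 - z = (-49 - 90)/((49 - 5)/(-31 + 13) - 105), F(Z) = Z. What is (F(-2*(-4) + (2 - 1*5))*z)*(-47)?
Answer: -1296730/967 ≈ -1341.0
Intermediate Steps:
z = 5518/967 (z = 7 - (-49 - 90)/((49 - 5)/(-31 + 13) - 105) = 7 - (-139)/(44/(-18) - 105) = 7 - (-139)/(44*(-1/18) - 105) = 7 - (-139)/(-22/9 - 105) = 7 - (-139)/(-967/9) = 7 - (-139)*(-9)/967 = 7 - 1*1251/967 = 7 - 1251/967 = 5518/967 ≈ 5.7063)
(F(-2*(-4) + (2 - 1*5))*z)*(-47) = ((-2*(-4) + (2 - 1*5))*(5518/967))*(-47) = ((8 + (2 - 5))*(5518/967))*(-47) = ((8 - 3)*(5518/967))*(-47) = (5*(5518/967))*(-47) = (27590/967)*(-47) = -1296730/967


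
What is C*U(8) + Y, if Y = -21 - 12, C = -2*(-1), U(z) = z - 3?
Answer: -23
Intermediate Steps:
U(z) = -3 + z
C = 2
Y = -33
C*U(8) + Y = 2*(-3 + 8) - 33 = 2*5 - 33 = 10 - 33 = -23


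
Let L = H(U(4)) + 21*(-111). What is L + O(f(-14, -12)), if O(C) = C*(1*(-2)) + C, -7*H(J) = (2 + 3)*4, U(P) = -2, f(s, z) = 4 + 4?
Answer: -16393/7 ≈ -2341.9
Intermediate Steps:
f(s, z) = 8
H(J) = -20/7 (H(J) = -(2 + 3)*4/7 = -5*4/7 = -1/7*20 = -20/7)
O(C) = -C (O(C) = C*(-2) + C = -2*C + C = -C)
L = -16337/7 (L = -20/7 + 21*(-111) = -20/7 - 2331 = -16337/7 ≈ -2333.9)
L + O(f(-14, -12)) = -16337/7 - 1*8 = -16337/7 - 8 = -16393/7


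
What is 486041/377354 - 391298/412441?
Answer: 52805370589/155636261114 ≈ 0.33929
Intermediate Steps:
486041/377354 - 391298/412441 = 52805370589/155636261114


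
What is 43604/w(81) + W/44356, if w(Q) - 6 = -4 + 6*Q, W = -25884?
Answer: 120091727/1352858 ≈ 88.769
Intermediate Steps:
w(Q) = 2 + 6*Q (w(Q) = 6 + (-4 + 6*Q) = 2 + 6*Q)
43604/w(81) + W/44356 = 43604/(2 + 6*81) - 25884/44356 = 43604/(2 + 486) - 25884*1/44356 = 43604/488 - 6471/11089 = 43604*(1/488) - 6471/11089 = 10901/122 - 6471/11089 = 120091727/1352858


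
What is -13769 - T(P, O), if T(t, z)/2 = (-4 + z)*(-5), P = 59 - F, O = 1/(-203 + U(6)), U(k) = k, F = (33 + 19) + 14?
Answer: -2720383/197 ≈ -13809.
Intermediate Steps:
F = 66 (F = 52 + 14 = 66)
O = -1/197 (O = 1/(-203 + 6) = 1/(-197) = -1/197 ≈ -0.0050761)
P = -7 (P = 59 - 1*66 = 59 - 66 = -7)
T(t, z) = 40 - 10*z (T(t, z) = 2*((-4 + z)*(-5)) = 2*(20 - 5*z) = 40 - 10*z)
-13769 - T(P, O) = -13769 - (40 - 10*(-1/197)) = -13769 - (40 + 10/197) = -13769 - 1*7890/197 = -13769 - 7890/197 = -2720383/197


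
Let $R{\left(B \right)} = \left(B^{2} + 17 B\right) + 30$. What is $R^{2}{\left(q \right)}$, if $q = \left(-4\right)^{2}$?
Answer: $311364$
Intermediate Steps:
$q = 16$
$R{\left(B \right)} = 30 + B^{2} + 17 B$
$R^{2}{\left(q \right)} = \left(30 + 16^{2} + 17 \cdot 16\right)^{2} = \left(30 + 256 + 272\right)^{2} = 558^{2} = 311364$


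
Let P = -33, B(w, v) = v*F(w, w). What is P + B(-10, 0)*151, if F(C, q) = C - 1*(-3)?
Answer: -33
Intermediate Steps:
F(C, q) = 3 + C (F(C, q) = C + 3 = 3 + C)
B(w, v) = v*(3 + w)
P + B(-10, 0)*151 = -33 + (0*(3 - 10))*151 = -33 + (0*(-7))*151 = -33 + 0*151 = -33 + 0 = -33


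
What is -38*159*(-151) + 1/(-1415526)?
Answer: 1291443821891/1415526 ≈ 9.1234e+5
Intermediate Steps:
-38*159*(-151) + 1/(-1415526) = -6042*(-151) - 1/1415526 = 912342 - 1/1415526 = 1291443821891/1415526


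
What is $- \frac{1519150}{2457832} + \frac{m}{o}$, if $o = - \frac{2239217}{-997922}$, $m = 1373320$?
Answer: $\frac{1684186190220659865}{2751809598772} \approx 6.1203 \cdot 10^{5}$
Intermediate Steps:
$o = \frac{2239217}{997922}$ ($o = \left(-2239217\right) \left(- \frac{1}{997922}\right) = \frac{2239217}{997922} \approx 2.2439$)
$- \frac{1519150}{2457832} + \frac{m}{o} = - \frac{1519150}{2457832} + \frac{1373320}{\frac{2239217}{997922}} = \left(-1519150\right) \frac{1}{2457832} + 1373320 \cdot \frac{997922}{2239217} = - \frac{759575}{1228916} + \frac{1370466241040}{2239217} = \frac{1684186190220659865}{2751809598772}$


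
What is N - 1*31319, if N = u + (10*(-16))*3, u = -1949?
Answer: -33748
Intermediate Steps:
N = -2429 (N = -1949 + (10*(-16))*3 = -1949 - 160*3 = -1949 - 480 = -2429)
N - 1*31319 = -2429 - 1*31319 = -2429 - 31319 = -33748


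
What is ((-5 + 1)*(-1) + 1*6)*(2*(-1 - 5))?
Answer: -120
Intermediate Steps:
((-5 + 1)*(-1) + 1*6)*(2*(-1 - 5)) = (-4*(-1) + 6)*(2*(-6)) = (4 + 6)*(-12) = 10*(-12) = -120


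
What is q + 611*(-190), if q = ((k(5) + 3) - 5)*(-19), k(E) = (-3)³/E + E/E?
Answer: -579842/5 ≈ -1.1597e+5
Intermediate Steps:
k(E) = 1 - 27/E (k(E) = -27/E + 1 = 1 - 27/E)
q = 608/5 (q = (((-27 + 5)/5 + 3) - 5)*(-19) = (((⅕)*(-22) + 3) - 5)*(-19) = ((-22/5 + 3) - 5)*(-19) = (-7/5 - 5)*(-19) = -32/5*(-19) = 608/5 ≈ 121.60)
q + 611*(-190) = 608/5 + 611*(-190) = 608/5 - 116090 = -579842/5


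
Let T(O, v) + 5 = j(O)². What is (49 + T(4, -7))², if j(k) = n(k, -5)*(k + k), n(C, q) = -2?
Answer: 90000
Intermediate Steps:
j(k) = -4*k (j(k) = -2*(k + k) = -4*k)
T(O, v) = -5 + 16*O² (T(O, v) = -5 + (-4*O)² = -5 + 16*O²)
(49 + T(4, -7))² = (49 + (-5 + 16*4²))² = (49 + (-5 + 16*16))² = (49 + (-5 + 256))² = (49 + 251)² = 300² = 90000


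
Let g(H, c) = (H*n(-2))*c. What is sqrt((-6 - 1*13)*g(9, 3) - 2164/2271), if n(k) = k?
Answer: sqrt(5286620022)/2271 ≈ 32.016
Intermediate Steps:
g(H, c) = -2*H*c (g(H, c) = (H*(-2))*c = (-2*H)*c = -2*H*c)
sqrt((-6 - 1*13)*g(9, 3) - 2164/2271) = sqrt((-6 - 1*13)*(-2*9*3) - 2164/2271) = sqrt((-6 - 13)*(-54) - 2164*1/2271) = sqrt(-19*(-54) - 2164/2271) = sqrt(1026 - 2164/2271) = sqrt(2327882/2271) = sqrt(5286620022)/2271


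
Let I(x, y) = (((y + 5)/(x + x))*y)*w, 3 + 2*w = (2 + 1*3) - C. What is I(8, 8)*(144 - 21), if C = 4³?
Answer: -49569/2 ≈ -24785.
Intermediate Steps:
C = 64
w = -31 (w = -3/2 + ((2 + 1*3) - 1*64)/2 = -3/2 + ((2 + 3) - 64)/2 = -3/2 + (5 - 64)/2 = -3/2 + (½)*(-59) = -3/2 - 59/2 = -31)
I(x, y) = -31*y*(5 + y)/(2*x) (I(x, y) = (((y + 5)/(x + x))*y)*(-31) = (((5 + y)/((2*x)))*y)*(-31) = (((5 + y)*(1/(2*x)))*y)*(-31) = (((5 + y)/(2*x))*y)*(-31) = (y*(5 + y)/(2*x))*(-31) = -31*y*(5 + y)/(2*x))
I(8, 8)*(144 - 21) = (-31/2*8*(5 + 8)/8)*(144 - 21) = -31/2*8*⅛*13*123 = -403/2*123 = -49569/2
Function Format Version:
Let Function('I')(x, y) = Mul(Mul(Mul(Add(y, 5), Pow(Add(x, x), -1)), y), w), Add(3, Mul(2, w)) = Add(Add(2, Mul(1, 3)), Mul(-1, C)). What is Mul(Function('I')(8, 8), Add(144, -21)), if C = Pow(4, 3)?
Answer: Rational(-49569, 2) ≈ -24785.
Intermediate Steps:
C = 64
w = -31 (w = Add(Rational(-3, 2), Mul(Rational(1, 2), Add(Add(2, Mul(1, 3)), Mul(-1, 64)))) = Add(Rational(-3, 2), Mul(Rational(1, 2), Add(Add(2, 3), -64))) = Add(Rational(-3, 2), Mul(Rational(1, 2), Add(5, -64))) = Add(Rational(-3, 2), Mul(Rational(1, 2), -59)) = Add(Rational(-3, 2), Rational(-59, 2)) = -31)
Function('I')(x, y) = Mul(Rational(-31, 2), y, Pow(x, -1), Add(5, y)) (Function('I')(x, y) = Mul(Mul(Mul(Add(y, 5), Pow(Add(x, x), -1)), y), -31) = Mul(Mul(Mul(Add(5, y), Pow(Mul(2, x), -1)), y), -31) = Mul(Mul(Mul(Add(5, y), Mul(Rational(1, 2), Pow(x, -1))), y), -31) = Mul(Mul(Mul(Rational(1, 2), Pow(x, -1), Add(5, y)), y), -31) = Mul(Mul(Rational(1, 2), y, Pow(x, -1), Add(5, y)), -31) = Mul(Rational(-31, 2), y, Pow(x, -1), Add(5, y)))
Mul(Function('I')(8, 8), Add(144, -21)) = Mul(Mul(Rational(-31, 2), 8, Pow(8, -1), Add(5, 8)), Add(144, -21)) = Mul(Mul(Rational(-31, 2), 8, Rational(1, 8), 13), 123) = Mul(Rational(-403, 2), 123) = Rational(-49569, 2)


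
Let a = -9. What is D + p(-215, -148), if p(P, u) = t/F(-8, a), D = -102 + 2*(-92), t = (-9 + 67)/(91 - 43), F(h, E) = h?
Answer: -54941/192 ≈ -286.15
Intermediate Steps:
t = 29/24 (t = 58/48 = 58*(1/48) = 29/24 ≈ 1.2083)
D = -286 (D = -102 - 184 = -286)
p(P, u) = -29/192 (p(P, u) = (29/24)/(-8) = (29/24)*(-1/8) = -29/192)
D + p(-215, -148) = -286 - 29/192 = -54941/192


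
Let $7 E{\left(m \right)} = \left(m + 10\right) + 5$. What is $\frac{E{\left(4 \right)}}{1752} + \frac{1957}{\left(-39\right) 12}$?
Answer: $- \frac{1999313}{478296} \approx -4.1801$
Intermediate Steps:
$E{\left(m \right)} = \frac{15}{7} + \frac{m}{7}$ ($E{\left(m \right)} = \frac{\left(m + 10\right) + 5}{7} = \frac{\left(10 + m\right) + 5}{7} = \frac{15 + m}{7} = \frac{15}{7} + \frac{m}{7}$)
$\frac{E{\left(4 \right)}}{1752} + \frac{1957}{\left(-39\right) 12} = \frac{\frac{15}{7} + \frac{1}{7} \cdot 4}{1752} + \frac{1957}{\left(-39\right) 12} = \left(\frac{15}{7} + \frac{4}{7}\right) \frac{1}{1752} + \frac{1957}{-468} = \frac{19}{7} \cdot \frac{1}{1752} + 1957 \left(- \frac{1}{468}\right) = \frac{19}{12264} - \frac{1957}{468} = - \frac{1999313}{478296}$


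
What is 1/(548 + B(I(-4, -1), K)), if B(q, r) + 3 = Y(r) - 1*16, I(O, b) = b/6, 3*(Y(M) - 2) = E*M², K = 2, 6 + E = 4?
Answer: 3/1585 ≈ 0.0018927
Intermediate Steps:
E = -2 (E = -6 + 4 = -2)
Y(M) = 2 - 2*M²/3 (Y(M) = 2 + (-2*M²)/3 = 2 - 2*M²/3)
I(O, b) = b/6 (I(O, b) = b*(⅙) = b/6)
B(q, r) = -17 - 2*r²/3 (B(q, r) = -3 + ((2 - 2*r²/3) - 1*16) = -3 + ((2 - 2*r²/3) - 16) = -3 + (-14 - 2*r²/3) = -17 - 2*r²/3)
1/(548 + B(I(-4, -1), K)) = 1/(548 + (-17 - ⅔*2²)) = 1/(548 + (-17 - ⅔*4)) = 1/(548 + (-17 - 8/3)) = 1/(548 - 59/3) = 1/(1585/3) = 3/1585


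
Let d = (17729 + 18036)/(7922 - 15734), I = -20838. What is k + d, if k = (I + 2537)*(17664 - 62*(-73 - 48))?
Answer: -3597917926157/7812 ≈ -4.6056e+8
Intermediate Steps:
d = -35765/7812 (d = 35765/(-7812) = 35765*(-1/7812) = -35765/7812 ≈ -4.5782)
k = -460562966 (k = (-20838 + 2537)*(17664 - 62*(-73 - 48)) = -18301*(17664 - 62*(-121)) = -18301*(17664 + 7502) = -18301*25166 = -460562966)
k + d = -460562966 - 35765/7812 = -3597917926157/7812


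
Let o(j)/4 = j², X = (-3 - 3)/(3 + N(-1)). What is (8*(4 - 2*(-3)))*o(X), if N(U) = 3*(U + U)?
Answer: 1280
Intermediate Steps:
N(U) = 6*U (N(U) = 3*(2*U) = 6*U)
X = 2 (X = (-3 - 3)/(3 + 6*(-1)) = -6/(3 - 6) = -6/(-3) = -6*(-⅓) = 2)
o(j) = 4*j²
(8*(4 - 2*(-3)))*o(X) = (8*(4 - 2*(-3)))*(4*2²) = (8*(4 + 6))*(4*4) = (8*10)*16 = 80*16 = 1280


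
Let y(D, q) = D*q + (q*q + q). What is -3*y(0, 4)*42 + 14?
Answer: -2506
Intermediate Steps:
y(D, q) = q + q² + D*q (y(D, q) = D*q + (q² + q) = D*q + (q + q²) = q + q² + D*q)
-3*y(0, 4)*42 + 14 = -12*(1 + 0 + 4)*42 + 14 = -12*5*42 + 14 = -3*20*42 + 14 = -60*42 + 14 = -2520 + 14 = -2506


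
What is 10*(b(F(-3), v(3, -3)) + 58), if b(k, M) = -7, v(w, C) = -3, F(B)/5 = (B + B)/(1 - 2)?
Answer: 510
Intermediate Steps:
F(B) = -10*B (F(B) = 5*((B + B)/(1 - 2)) = 5*((2*B)/(-1)) = 5*((2*B)*(-1)) = 5*(-2*B) = -10*B)
10*(b(F(-3), v(3, -3)) + 58) = 10*(-7 + 58) = 10*51 = 510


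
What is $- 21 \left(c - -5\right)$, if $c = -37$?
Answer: $672$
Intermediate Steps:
$- 21 \left(c - -5\right) = - 21 \left(-37 - -5\right) = - 21 \left(-37 + 5\right) = \left(-21\right) \left(-32\right) = 672$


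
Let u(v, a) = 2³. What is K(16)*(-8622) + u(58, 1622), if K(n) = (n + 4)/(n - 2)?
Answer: -86164/7 ≈ -12309.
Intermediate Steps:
u(v, a) = 8
K(n) = (4 + n)/(-2 + n)
K(16)*(-8622) + u(58, 1622) = ((4 + 16)/(-2 + 16))*(-8622) + 8 = (20/14)*(-8622) + 8 = ((1/14)*20)*(-8622) + 8 = (10/7)*(-8622) + 8 = -86220/7 + 8 = -86164/7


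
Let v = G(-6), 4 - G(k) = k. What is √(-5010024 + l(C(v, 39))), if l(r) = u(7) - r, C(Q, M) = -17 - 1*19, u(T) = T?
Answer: I*√5009981 ≈ 2238.3*I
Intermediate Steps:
G(k) = 4 - k
v = 10 (v = 4 - 1*(-6) = 4 + 6 = 10)
C(Q, M) = -36 (C(Q, M) = -17 - 19 = -36)
l(r) = 7 - r
√(-5010024 + l(C(v, 39))) = √(-5010024 + (7 - 1*(-36))) = √(-5010024 + (7 + 36)) = √(-5010024 + 43) = √(-5009981) = I*√5009981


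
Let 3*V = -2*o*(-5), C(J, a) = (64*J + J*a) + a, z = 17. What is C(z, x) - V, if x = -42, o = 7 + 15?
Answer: 776/3 ≈ 258.67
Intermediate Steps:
o = 22
C(J, a) = a + 64*J + J*a
V = 220/3 (V = (-2*22*(-5))/3 = (-44*(-5))/3 = (⅓)*220 = 220/3 ≈ 73.333)
C(z, x) - V = (-42 + 64*17 + 17*(-42)) - 1*220/3 = (-42 + 1088 - 714) - 220/3 = 332 - 220/3 = 776/3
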